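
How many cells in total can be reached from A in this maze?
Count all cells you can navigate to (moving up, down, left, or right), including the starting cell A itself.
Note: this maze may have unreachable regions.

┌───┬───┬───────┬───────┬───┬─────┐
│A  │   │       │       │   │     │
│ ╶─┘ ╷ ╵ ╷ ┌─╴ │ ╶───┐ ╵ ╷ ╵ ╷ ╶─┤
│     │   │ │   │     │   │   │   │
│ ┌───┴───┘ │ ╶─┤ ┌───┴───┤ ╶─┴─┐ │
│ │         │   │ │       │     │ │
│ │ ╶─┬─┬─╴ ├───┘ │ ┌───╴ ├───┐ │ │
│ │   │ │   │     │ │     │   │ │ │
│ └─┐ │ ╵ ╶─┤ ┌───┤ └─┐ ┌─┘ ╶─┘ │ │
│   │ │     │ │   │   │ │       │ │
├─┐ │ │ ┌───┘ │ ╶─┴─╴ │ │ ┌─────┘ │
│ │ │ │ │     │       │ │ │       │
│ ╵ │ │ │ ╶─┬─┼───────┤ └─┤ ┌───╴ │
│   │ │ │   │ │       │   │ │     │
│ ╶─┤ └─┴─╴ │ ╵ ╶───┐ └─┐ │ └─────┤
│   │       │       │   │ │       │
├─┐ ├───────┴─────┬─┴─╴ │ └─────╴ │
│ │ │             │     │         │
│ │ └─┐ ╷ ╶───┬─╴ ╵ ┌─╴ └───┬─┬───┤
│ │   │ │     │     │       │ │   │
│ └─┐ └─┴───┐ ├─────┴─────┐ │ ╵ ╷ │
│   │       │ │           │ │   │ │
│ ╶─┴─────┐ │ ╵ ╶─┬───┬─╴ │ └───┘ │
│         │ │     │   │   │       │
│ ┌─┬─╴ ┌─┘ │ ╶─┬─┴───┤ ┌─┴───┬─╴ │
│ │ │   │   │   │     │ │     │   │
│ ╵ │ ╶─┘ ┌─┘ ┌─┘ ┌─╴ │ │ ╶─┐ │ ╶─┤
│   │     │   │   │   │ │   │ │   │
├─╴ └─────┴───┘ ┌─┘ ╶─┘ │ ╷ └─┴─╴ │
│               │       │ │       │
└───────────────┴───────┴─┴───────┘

Using BFS/flood-fill to find all reachable cells from A:
Maze size: 15 × 17 = 255 total cells
2 cell(s) are walled off and cannot be reached from A.
Reachable cells: 253

Reachable region (· marks reachable cells):

┌───┬───┬───────┬───────┬───┬─────┐
│A ·│· ·│· · · ·│· · · ·│· ·│· · ·│
│ ╶─┘ ╷ ╵ ╷ ┌─╴ │ ╶───┐ ╵ ╷ ╵ ╷ ╶─┤
│· · ·│· ·│·│· ·│· · ·│· ·│· ·│· ·│
│ ┌───┴───┘ │ ╶─┤ ┌───┴───┤ ╶─┴─┐ │
│·│· · · · ·│· ·│·│· · · ·│· · ·│·│
│ │ ╶─┬─┬─╴ ├───┘ │ ┌───╴ ├───┐ │ │
│·│· ·│·│· ·│· · ·│·│· · ·│· ·│·│·│
│ └─┐ │ ╵ ╶─┤ ┌───┤ └─┐ ┌─┘ ╶─┘ │ │
│· ·│·│· · ·│·│· ·│· ·│·│· · · ·│·│
├─┐ │ │ ┌───┘ │ ╶─┴─╴ │ │ ┌─────┘ │
│·│·│·│·│· · ·│· · · ·│·│·│· · · ·│
│ ╵ │ │ │ ╶─┬─┼───────┤ └─┤ ┌───╴ │
│· ·│·│·│· ·│·│· · · ·│· ·│·│· · ·│
│ ╶─┤ └─┴─╴ │ ╵ ╶───┐ └─┐ │ └─────┤
│· ·│· · · ·│· · · ·│· ·│·│· · · ·│
├─┐ ├───────┴─────┬─┴─╴ │ └─────╴ │
│·│·│· · · · · · ·│· · ·│· · · · ·│
│ │ └─┐ ╷ ╶───┬─╴ ╵ ┌─╴ └───┬─┬───┤
│·│· ·│·│· · ·│· · ·│· · · ·│·│· ·│
│ └─┐ └─┴───┐ ├─────┴─────┐ │ ╵ ╷ │
│· ·│· · · ·│·│· · · · · ·│·│· ·│·│
│ ╶─┴─────┐ │ ╵ ╶─┬───┬─╴ │ └───┘ │
│· · · · ·│·│· · ·│   │· ·│· · · ·│
│ ┌─┬─╴ ┌─┘ │ ╶─┬─┴───┤ ┌─┴───┬─╴ │
│·│·│· ·│· ·│· ·│· · ·│·│· · ·│· ·│
│ ╵ │ ╶─┘ ┌─┘ ┌─┘ ┌─╴ │ │ ╶─┐ │ ╶─┤
│· ·│· · ·│· ·│· ·│· ·│·│· ·│·│· ·│
├─╴ └─────┴───┘ ┌─┘ ╶─┘ │ ╷ └─┴─╴ │
│· · · · · · · ·│· · · ·│·│· · · ·│
└───────────────┴───────┴─┴───────┘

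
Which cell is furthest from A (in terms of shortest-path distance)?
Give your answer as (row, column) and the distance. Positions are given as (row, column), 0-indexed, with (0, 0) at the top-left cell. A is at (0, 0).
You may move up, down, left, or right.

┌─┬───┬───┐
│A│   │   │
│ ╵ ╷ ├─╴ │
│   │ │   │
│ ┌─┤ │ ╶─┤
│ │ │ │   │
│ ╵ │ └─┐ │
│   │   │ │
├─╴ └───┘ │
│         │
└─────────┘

Computing BFS distances from A to all cells:
Furthest cell: (0, 3)
Distance: 15 steps

Path from A to the furthest cell:

┌─┬───┬───┐
│A│   │B ↰│
│ ╵ ╷ ├─╴ │
│↓  │ │↱ ↑│
│ ┌─┤ │ ╶─┤
│↓│ │ │↑ ↰│
│ ╵ │ └─┐ │
│↳ ↓│   │↑│
├─╴ └───┘ │
│  ↳ → → ↑│
└─────────┘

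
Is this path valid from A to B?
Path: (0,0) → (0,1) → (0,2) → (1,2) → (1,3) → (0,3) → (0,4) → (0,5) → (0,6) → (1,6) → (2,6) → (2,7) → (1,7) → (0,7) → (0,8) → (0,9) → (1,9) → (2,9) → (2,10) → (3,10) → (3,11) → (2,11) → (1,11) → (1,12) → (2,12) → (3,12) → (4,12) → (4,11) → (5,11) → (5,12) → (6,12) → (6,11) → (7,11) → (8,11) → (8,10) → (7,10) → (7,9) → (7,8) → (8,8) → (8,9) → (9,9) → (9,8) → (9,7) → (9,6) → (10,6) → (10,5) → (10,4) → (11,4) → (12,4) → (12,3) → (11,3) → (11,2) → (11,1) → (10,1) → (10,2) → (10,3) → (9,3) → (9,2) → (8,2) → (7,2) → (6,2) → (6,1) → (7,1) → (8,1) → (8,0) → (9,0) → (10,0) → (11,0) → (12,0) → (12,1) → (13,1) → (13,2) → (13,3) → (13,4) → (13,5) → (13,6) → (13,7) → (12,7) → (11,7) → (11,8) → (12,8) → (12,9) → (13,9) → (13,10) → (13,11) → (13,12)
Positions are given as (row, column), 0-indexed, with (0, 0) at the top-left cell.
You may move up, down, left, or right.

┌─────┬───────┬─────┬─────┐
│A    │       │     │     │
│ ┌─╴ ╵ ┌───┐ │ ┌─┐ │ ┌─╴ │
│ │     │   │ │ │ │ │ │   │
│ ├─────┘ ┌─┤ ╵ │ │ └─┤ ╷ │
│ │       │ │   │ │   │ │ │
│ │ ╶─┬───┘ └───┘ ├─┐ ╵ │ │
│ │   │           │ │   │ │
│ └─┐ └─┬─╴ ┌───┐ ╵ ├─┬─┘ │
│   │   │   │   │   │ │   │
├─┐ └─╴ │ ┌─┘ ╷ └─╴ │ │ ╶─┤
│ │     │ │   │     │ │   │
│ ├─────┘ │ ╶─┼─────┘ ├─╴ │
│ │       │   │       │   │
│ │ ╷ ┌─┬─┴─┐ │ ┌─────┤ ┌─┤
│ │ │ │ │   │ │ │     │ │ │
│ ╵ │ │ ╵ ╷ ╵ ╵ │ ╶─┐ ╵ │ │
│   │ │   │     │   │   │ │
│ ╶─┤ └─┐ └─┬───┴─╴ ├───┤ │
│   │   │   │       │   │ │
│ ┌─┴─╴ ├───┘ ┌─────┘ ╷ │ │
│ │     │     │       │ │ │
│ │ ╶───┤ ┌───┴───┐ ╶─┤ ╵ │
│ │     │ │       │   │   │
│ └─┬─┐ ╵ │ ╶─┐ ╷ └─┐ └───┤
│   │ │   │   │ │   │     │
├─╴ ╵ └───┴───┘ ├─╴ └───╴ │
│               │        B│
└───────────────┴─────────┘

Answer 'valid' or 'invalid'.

Checking path validity:
Result: All consecutive moves are passable.

valid

Correct solution:

┌─────┬───────┬─────┬─────┐
│A → ↓│↱ → → ↓│↱ → ↓│     │
│ ┌─╴ ╵ ┌───┐ │ ┌─┐ │ ┌─╴ │
│ │  ↳ ↑│   │↓│↑│ │↓│ │↱ ↓│
│ ├─────┘ ┌─┤ ╵ │ │ └─┤ ╷ │
│ │       │ │↳ ↑│ │↳ ↓│↑│↓│
│ │ ╶─┬───┘ └───┘ ├─┐ ╵ │ │
│ │   │           │ │↳ ↑│↓│
│ └─┐ └─┬─╴ ┌───┐ ╵ ├─┬─┘ │
│   │   │   │   │   │ │↓ ↲│
├─┐ └─╴ │ ┌─┘ ╷ └─╴ │ │ ╶─┤
│ │     │ │   │     │ │↳ ↓│
│ ├─────┘ │ ╶─┼─────┘ ├─╴ │
│ │↓ ↰    │   │       │↓ ↲│
│ │ ╷ ┌─┬─┴─┐ │ ┌─────┤ ┌─┤
│ │↓│↑│ │   │ │ │↓ ← ↰│↓│ │
│ ╵ │ │ ╵ ╷ ╵ ╵ │ ╶─┐ ╵ │ │
│↓ ↲│↑│   │     │↳ ↓│↑ ↲│ │
│ ╶─┤ └─┐ └─┬───┴─╴ ├───┤ │
│↓  │↑ ↰│   │↓ ← ← ↲│   │ │
│ ┌─┴─╴ ├───┘ ┌─────┘ ╷ │ │
│↓│↱ → ↑│↓ ← ↲│       │ │ │
│ │ ╶───┤ ┌───┴───┐ ╶─┤ ╵ │
│↓│↑ ← ↰│↓│    ↱ ↓│   │   │
│ └─┬─┐ ╵ │ ╶─┐ ╷ └─┐ └───┤
│↳ ↓│ │↑ ↲│   │↑│↳ ↓│     │
├─╴ ╵ └───┴───┘ ├─╴ └───╴ │
│  ↳ → → → → → ↑│  ↳ → → B│
└───────────────┴─────────┘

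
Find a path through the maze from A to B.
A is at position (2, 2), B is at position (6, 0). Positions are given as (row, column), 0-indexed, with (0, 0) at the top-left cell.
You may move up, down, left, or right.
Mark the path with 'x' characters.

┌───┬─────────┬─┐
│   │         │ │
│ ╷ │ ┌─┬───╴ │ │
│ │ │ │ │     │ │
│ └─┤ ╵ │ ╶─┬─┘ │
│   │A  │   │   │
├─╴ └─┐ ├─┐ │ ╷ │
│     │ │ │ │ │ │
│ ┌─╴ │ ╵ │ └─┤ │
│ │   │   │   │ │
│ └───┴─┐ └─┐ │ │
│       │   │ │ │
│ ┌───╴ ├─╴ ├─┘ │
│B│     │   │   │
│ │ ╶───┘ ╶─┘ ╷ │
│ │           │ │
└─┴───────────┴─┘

Finding the shortest path from (2, 2) to (6, 0):
Path length: 20 steps
Directions: right → down → down → right → down → right → down → left → down → left → left → left → up → right → right → up → left → left → left → down

Solution:

┌───┬─────────┬─┐
│   │         │ │
│ ╷ │ ┌─┬───╴ │ │
│ │ │ │ │     │ │
│ └─┤ ╵ │ ╶─┬─┘ │
│   │A x│   │   │
├─╴ └─┐ ├─┐ │ ╷ │
│     │x│ │ │ │ │
│ ┌─╴ │ ╵ │ └─┤ │
│ │   │x x│   │ │
│ └───┴─┐ └─┐ │ │
│x x x x│x x│ │ │
│ ┌───╴ ├─╴ ├─┘ │
│B│x x x│x x│   │
│ │ ╶───┘ ╶─┘ ╷ │
│ │x x x x    │ │
└─┴───────────┴─┘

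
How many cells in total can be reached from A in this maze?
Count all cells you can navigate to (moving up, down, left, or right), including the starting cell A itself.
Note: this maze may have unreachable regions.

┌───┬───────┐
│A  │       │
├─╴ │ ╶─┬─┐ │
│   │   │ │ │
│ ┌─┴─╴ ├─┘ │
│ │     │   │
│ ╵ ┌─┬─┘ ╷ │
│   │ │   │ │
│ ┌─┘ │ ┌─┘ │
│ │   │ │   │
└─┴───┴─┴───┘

Using BFS/flood-fill to find all reachable cells from A:
Maze size: 5 × 6 = 30 total cells
4 cell(s) are walled off and cannot be reached from A.
Reachable cells: 26

Reachable region (· marks reachable cells):

┌───┬───────┐
│A ·│· · · ·│
├─╴ │ ╶─┬─┐ │
│· ·│· ·│ │·│
│ ┌─┴─╴ ├─┘ │
│·│· · ·│· ·│
│ ╵ ┌─┬─┘ ╷ │
│· ·│ │· ·│·│
│ ┌─┘ │ ┌─┘ │
│·│   │·│· ·│
└─┴───┴─┴───┘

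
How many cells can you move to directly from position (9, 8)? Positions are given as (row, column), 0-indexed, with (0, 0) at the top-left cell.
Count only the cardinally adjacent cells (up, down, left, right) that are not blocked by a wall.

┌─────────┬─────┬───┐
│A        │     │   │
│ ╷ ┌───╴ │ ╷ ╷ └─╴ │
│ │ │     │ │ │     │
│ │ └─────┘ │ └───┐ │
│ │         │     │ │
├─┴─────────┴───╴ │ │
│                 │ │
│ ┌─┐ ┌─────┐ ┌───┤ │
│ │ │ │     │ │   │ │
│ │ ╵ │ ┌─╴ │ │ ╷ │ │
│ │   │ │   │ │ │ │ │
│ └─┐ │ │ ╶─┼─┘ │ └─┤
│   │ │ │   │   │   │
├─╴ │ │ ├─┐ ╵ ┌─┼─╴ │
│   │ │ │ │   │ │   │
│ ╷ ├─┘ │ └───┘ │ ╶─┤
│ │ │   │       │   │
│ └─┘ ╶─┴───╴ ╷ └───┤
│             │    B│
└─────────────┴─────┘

Checking passable neighbors of (9, 8):
Neighbors: (9, 7), (9, 9)
Count: 2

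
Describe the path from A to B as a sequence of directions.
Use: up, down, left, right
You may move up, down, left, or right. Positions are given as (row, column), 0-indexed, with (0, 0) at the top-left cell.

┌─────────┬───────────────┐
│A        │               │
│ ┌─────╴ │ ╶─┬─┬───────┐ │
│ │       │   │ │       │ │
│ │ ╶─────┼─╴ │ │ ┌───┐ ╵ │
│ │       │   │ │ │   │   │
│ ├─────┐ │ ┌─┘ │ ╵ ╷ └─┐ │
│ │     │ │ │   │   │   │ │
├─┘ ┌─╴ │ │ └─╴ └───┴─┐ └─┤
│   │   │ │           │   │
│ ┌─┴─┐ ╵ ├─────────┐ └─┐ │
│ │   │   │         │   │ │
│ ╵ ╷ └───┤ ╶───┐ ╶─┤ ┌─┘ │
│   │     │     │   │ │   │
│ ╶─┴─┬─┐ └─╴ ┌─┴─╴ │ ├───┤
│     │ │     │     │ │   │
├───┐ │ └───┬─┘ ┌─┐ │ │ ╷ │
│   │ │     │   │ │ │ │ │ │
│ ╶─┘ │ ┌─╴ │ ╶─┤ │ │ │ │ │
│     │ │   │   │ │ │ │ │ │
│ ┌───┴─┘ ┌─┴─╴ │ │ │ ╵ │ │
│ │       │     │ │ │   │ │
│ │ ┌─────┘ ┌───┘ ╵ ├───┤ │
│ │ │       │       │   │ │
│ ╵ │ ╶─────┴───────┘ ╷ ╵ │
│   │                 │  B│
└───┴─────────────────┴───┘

Finding the path and converting it to directions:
Path through cells: (0,0) → (0,1) → (0,2) → (0,3) → (0,4) → (1,4) → (1,3) → (1,2) → (1,1) → (2,1) → (2,2) → (2,3) → (2,4) → (3,4) → (4,4) → (5,4) → (5,3) → (4,3) → (3,3) → (3,2) → (3,1) → (4,1) → (4,0) → (5,0) → (6,0) → (6,1) → (5,1) → (5,2) → (6,2) → (6,3) → (6,4) → (7,4) → (7,5) → (7,6) → (6,6) → (6,5) → (5,5) → (5,6) → (5,7) → (5,8) → (6,8) → (6,9) → (7,9) → (7,8) → (7,7) → (8,7) → (8,6) → (9,6) → (9,7) → (10,7) → (10,6) → (10,5) → (11,5) → (11,4) → (11,3) → (11,2) → (12,2) → (12,3) → (12,4) → (12,5) → (12,6) → (12,7) → (12,8) → (12,9) → (12,10) → (11,10) → (11,11) → (12,11) → (12,12)
Directions: right, right, right, right, down, left, left, left, down, right, right, right, down, down, down, left, up, up, left, left, down, left, down, down, right, up, right, down, right, right, down, right, right, up, left, up, right, right, right, down, right, down, left, left, down, left, down, right, down, left, left, down, left, left, left, down, right, right, right, right, right, right, right, right, up, right, down, right

Solution:

┌─────────┬───────────────┐
│A → → → ↓│               │
│ ┌─────╴ │ ╶─┬─┬───────┐ │
│ │↓ ← ← ↲│   │ │       │ │
│ │ ╶─────┼─╴ │ │ ┌───┐ ╵ │
│ │↳ → → ↓│   │ │ │   │   │
│ ├─────┐ │ ┌─┘ │ ╵ ╷ └─┐ │
│ │↓ ← ↰│↓│ │   │   │   │ │
├─┘ ┌─╴ │ │ └─╴ └───┴─┐ └─┤
│↓ ↲│  ↑│↓│           │   │
│ ┌─┴─┐ ╵ ├─────────┐ └─┐ │
│↓│↱ ↓│↑ ↲│↱ → → ↓  │   │ │
│ ╵ ╷ └───┤ ╶───┐ ╶─┤ ┌─┘ │
│↳ ↑│↳ → ↓│↑ ↰  │↳ ↓│ │   │
│ ╶─┴─┬─┐ └─╴ ┌─┴─╴ │ ├───┤
│     │ │↳ → ↑│↓ ← ↲│ │   │
├───┐ │ └───┬─┘ ┌─┐ │ │ ╷ │
│   │ │     │↓ ↲│ │ │ │ │ │
│ ╶─┘ │ ┌─╴ │ ╶─┤ │ │ │ │ │
│     │ │   │↳ ↓│ │ │ │ │ │
│ ┌───┴─┘ ┌─┴─╴ │ │ │ ╵ │ │
│ │       │↓ ← ↲│ │ │   │ │
│ │ ┌─────┘ ┌───┘ ╵ ├───┤ │
│ │ │↓ ← ← ↲│       │↱ ↓│ │
│ ╵ │ ╶─────┴───────┘ ╷ ╵ │
│   │↳ → → → → → → → ↑│↳ B│
└───┴─────────────────┴───┘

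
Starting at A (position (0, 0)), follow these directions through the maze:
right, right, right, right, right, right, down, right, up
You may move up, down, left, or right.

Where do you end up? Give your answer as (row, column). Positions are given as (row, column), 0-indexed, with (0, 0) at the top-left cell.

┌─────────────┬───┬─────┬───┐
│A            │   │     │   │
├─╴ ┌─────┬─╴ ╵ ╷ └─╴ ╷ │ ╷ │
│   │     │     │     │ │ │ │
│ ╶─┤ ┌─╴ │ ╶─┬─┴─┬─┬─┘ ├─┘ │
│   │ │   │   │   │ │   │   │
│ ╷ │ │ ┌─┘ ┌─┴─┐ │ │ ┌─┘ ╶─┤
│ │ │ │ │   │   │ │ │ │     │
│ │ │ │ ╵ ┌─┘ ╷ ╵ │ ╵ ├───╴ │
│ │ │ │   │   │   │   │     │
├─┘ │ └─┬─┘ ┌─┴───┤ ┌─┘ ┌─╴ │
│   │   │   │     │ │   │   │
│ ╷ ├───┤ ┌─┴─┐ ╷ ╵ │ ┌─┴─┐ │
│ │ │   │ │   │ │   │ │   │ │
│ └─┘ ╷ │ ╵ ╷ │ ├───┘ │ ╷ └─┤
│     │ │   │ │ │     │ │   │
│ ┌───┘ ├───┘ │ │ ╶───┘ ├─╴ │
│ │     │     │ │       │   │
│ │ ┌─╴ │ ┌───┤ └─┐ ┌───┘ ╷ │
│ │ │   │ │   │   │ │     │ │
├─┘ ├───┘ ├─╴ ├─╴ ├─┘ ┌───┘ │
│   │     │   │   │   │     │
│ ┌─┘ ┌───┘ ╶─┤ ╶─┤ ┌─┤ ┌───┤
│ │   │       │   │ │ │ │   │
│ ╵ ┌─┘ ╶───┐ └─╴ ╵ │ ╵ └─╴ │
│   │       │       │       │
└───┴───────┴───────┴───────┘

Following directions step by step:
Start: (0, 0)
  right: (0, 0) → (0, 1)
  right: (0, 1) → (0, 2)
  right: (0, 2) → (0, 3)
  right: (0, 3) → (0, 4)
  right: (0, 4) → (0, 5)
  right: (0, 5) → (0, 6)
  down: (0, 6) → (1, 6)
  right: (1, 6) → (1, 7)
  up: (1, 7) → (0, 7)
Final position: (0, 7)

Path taken:

┌─────────────┬───┬─────┬───┐
│A → → → → → ↓│B  │     │   │
├─╴ ┌─────┬─╴ ╵ ╷ └─╴ ╷ │ ╷ │
│   │     │  ↳ ↑│     │ │ │ │
│ ╶─┤ ┌─╴ │ ╶─┬─┴─┬─┬─┘ ├─┘ │
│   │ │   │   │   │ │   │   │
│ ╷ │ │ ┌─┘ ┌─┴─┐ │ │ ┌─┘ ╶─┤
│ │ │ │ │   │   │ │ │ │     │
│ │ │ │ ╵ ┌─┘ ╷ ╵ │ ╵ ├───╴ │
│ │ │ │   │   │   │   │     │
├─┘ │ └─┬─┘ ┌─┴───┤ ┌─┘ ┌─╴ │
│   │   │   │     │ │   │   │
│ ╷ ├───┤ ┌─┴─┐ ╷ ╵ │ ┌─┴─┐ │
│ │ │   │ │   │ │   │ │   │ │
│ └─┘ ╷ │ ╵ ╷ │ ├───┘ │ ╷ └─┤
│     │ │   │ │ │     │ │   │
│ ┌───┘ ├───┘ │ │ ╶───┘ ├─╴ │
│ │     │     │ │       │   │
│ │ ┌─╴ │ ┌───┤ └─┐ ┌───┘ ╷ │
│ │ │   │ │   │   │ │     │ │
├─┘ ├───┘ ├─╴ ├─╴ ├─┘ ┌───┘ │
│   │     │   │   │   │     │
│ ┌─┘ ┌───┘ ╶─┤ ╶─┤ ┌─┤ ┌───┤
│ │   │       │   │ │ │ │   │
│ ╵ ┌─┘ ╶───┐ └─╴ ╵ │ ╵ └─╴ │
│   │       │       │       │
└───┴───────┴───────┴───────┘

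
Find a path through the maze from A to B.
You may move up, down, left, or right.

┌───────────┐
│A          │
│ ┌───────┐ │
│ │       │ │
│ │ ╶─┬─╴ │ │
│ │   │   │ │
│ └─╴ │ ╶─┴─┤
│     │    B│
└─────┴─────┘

Finding the shortest path through the maze:
Path length: 16 steps
Directions: down → down → down → right → right → up → left → up → right → right → right → down → left → down → right → right

Solution:

┌───────────┐
│A          │
│ ┌───────┐ │
│↓│↱ → → ↓│ │
│ │ ╶─┬─╴ │ │
│↓│↑ ↰│↓ ↲│ │
│ └─╴ │ ╶─┴─┤
│↳ → ↑│↳ → B│
└─────┴─────┘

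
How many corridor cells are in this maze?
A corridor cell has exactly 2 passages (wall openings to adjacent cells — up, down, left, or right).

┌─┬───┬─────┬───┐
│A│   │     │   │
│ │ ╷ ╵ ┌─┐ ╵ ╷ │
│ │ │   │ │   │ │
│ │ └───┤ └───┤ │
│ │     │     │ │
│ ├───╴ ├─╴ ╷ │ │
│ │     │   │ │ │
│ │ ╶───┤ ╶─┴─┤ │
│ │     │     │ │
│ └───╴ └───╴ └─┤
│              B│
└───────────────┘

Counting cells with exactly 2 passages:
Total corridor cells: 40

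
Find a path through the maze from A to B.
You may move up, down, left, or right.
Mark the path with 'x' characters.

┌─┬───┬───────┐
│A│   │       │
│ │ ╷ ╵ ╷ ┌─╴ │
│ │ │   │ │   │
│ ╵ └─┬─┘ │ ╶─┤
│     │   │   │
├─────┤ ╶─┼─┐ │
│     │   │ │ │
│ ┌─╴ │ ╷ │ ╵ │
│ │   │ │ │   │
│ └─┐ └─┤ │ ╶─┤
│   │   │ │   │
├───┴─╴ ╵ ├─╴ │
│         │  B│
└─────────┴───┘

Finding the shortest path through the maze:
Path length: 22 steps
Directions: down → down → right → up → up → right → down → right → up → right → right → right → down → left → down → right → down → down → left → down → right → down

Solution:

┌─┬───┬───────┐
│A│x x│x x x x│
│ │ ╷ ╵ ╷ ┌─╴ │
│x│x│x x│ │x x│
│ ╵ └─┬─┘ │ ╶─┤
│x x  │   │x x│
├─────┤ ╶─┼─┐ │
│     │   │ │x│
│ ┌─╴ │ ╷ │ ╵ │
│ │   │ │ │x x│
│ └─┐ └─┤ │ ╶─┤
│   │   │ │x x│
├───┴─╴ ╵ ├─╴ │
│         │  B│
└─────────┴───┘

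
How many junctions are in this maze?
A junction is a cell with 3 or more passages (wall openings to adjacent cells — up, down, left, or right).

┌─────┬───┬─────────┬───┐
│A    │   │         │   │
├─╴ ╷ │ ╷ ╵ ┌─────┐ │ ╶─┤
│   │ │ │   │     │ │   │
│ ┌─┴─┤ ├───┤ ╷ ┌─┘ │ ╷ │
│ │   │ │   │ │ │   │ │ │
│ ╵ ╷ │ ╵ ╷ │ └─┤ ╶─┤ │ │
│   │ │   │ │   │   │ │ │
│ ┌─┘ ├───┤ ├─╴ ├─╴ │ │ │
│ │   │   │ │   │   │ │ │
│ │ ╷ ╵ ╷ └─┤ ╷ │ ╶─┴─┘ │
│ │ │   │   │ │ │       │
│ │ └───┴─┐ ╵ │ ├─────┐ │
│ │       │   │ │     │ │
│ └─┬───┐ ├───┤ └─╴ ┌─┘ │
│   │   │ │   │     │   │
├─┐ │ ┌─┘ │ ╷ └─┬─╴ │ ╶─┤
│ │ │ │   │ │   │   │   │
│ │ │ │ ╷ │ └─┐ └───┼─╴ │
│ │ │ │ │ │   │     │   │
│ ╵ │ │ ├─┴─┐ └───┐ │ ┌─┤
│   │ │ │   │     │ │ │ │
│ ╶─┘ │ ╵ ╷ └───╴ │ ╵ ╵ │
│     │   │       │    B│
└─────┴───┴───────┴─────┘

Checking each cell for number of passages:

Junctions found (3+ passages):
  (0, 1): 3 passages
  (1, 7): 3 passages
  (1, 10): 3 passages
  (3, 0): 3 passages
  (4, 2): 3 passages
  (4, 7): 3 passages
  (5, 11): 3 passages
  (6, 9): 3 passages
  (7, 9): 3 passages
  (8, 4): 3 passages
  (10, 0): 3 passages
  (11, 10): 3 passages
Total junctions: 12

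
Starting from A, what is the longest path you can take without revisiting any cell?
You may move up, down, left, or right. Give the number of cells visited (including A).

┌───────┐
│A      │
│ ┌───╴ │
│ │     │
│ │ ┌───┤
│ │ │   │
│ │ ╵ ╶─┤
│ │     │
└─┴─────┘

Finding longest simple path using DFS:
Start: (0, 0)
Longest path visits 12 cells
Path: A → right → right → right → down → left → left → down → down → right → up → right

Solution:

┌───────┐
│A → → ↓│
│ ┌───╴ │
│ │↓ ← ↲│
│ │ ┌───┤
│ │↓│↱ B│
│ │ ╵ ╶─┤
│ │↳ ↑  │
└─┴─────┘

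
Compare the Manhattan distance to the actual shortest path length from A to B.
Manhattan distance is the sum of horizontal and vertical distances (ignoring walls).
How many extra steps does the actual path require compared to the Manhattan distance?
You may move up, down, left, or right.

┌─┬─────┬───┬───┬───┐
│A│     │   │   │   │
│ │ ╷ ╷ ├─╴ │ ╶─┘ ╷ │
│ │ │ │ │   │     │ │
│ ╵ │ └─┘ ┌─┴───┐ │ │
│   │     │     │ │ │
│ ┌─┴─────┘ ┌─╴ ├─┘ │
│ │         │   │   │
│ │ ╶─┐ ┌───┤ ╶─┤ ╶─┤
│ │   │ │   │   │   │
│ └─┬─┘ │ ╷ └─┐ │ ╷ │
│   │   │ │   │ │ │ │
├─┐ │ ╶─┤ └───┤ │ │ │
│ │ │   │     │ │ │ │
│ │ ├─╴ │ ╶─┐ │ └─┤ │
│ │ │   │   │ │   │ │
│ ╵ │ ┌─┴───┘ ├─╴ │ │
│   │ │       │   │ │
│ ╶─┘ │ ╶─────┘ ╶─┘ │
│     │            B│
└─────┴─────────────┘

Manhattan distance: |9 - 0| + |9 - 0| = 18
Actual path length: 40
Extra steps: 40 - 18 = 22

Solution:

┌─┬─────┬───┬───┬───┐
│A│     │   │   │   │
│ │ ╷ ╷ ├─╴ │ ╶─┘ ╷ │
│↓│ │ │ │   │     │ │
│ ╵ │ └─┘ ┌─┴───┐ │ │
│↓  │     │↱ → ↓│ │ │
│ ┌─┴─────┘ ┌─╴ ├─┘ │
│↓│    ↱ → ↑│↓ ↲│   │
│ │ ╶─┐ ┌───┤ ╶─┤ ╶─┤
│↓│   │↑│   │↳ ↓│   │
│ └─┬─┘ │ ╷ └─┐ │ ╷ │
│↳ ↓│↱ ↑│ │   │↓│ │ │
├─┐ │ ╶─┤ └───┤ │ │ │
│ │↓│↑ ↰│     │↓│ │ │
│ │ ├─╴ │ ╶─┐ │ └─┤ │
│ │↓│↱ ↑│   │ │↳ ↓│ │
│ ╵ │ ┌─┴───┘ ├─╴ │ │
│↓ ↲│↑│       │↓ ↲│ │
│ ╶─┘ │ ╶─────┘ ╶─┘ │
│↳ → ↑│        ↳ → B│
└─────┴─────────────┘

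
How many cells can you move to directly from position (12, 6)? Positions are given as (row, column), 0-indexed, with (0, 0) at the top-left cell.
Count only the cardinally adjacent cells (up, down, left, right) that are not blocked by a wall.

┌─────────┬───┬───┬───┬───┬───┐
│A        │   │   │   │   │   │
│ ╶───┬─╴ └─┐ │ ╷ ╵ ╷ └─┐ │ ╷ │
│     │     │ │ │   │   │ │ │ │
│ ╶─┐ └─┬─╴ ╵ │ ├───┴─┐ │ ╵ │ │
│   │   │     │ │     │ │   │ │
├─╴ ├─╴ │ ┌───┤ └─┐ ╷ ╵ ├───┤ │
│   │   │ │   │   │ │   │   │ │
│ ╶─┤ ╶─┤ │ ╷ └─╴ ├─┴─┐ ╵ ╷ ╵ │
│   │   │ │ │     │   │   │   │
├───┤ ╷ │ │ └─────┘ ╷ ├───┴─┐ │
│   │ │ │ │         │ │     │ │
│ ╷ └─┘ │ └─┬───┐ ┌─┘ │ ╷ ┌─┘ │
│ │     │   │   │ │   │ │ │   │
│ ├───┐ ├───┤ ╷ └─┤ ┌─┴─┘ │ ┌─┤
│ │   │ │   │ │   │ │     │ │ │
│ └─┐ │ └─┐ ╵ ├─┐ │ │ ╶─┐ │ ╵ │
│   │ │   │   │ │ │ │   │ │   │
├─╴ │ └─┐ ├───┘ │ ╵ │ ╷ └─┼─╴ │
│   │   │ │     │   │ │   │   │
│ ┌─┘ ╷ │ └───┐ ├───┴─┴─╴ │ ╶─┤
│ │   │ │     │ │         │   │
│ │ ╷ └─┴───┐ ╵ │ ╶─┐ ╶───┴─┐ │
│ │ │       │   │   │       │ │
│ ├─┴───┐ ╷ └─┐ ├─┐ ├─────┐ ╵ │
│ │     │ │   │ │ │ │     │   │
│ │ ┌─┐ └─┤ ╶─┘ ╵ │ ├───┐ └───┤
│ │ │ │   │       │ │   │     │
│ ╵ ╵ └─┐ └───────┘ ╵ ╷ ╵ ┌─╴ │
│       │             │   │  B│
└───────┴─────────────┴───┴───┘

Checking passable neighbors of (12, 6):
Neighbors: (12, 5)
Count: 1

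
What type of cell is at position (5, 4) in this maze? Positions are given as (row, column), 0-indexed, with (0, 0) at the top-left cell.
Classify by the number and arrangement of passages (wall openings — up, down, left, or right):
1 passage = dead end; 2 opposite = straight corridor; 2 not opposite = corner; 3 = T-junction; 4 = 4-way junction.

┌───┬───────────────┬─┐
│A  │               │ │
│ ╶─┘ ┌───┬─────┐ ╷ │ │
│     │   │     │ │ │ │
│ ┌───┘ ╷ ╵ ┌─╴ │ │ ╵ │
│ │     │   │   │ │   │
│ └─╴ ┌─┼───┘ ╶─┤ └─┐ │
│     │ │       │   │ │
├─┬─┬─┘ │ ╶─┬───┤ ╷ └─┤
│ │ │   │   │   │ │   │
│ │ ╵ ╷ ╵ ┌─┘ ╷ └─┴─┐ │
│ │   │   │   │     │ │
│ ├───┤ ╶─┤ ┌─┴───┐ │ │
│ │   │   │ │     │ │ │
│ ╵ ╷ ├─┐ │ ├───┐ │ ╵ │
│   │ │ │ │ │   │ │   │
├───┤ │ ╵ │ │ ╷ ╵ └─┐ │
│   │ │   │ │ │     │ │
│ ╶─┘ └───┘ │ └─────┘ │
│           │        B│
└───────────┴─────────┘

Checking cell at (5, 4):
Number of passages: 2
Cell type: corner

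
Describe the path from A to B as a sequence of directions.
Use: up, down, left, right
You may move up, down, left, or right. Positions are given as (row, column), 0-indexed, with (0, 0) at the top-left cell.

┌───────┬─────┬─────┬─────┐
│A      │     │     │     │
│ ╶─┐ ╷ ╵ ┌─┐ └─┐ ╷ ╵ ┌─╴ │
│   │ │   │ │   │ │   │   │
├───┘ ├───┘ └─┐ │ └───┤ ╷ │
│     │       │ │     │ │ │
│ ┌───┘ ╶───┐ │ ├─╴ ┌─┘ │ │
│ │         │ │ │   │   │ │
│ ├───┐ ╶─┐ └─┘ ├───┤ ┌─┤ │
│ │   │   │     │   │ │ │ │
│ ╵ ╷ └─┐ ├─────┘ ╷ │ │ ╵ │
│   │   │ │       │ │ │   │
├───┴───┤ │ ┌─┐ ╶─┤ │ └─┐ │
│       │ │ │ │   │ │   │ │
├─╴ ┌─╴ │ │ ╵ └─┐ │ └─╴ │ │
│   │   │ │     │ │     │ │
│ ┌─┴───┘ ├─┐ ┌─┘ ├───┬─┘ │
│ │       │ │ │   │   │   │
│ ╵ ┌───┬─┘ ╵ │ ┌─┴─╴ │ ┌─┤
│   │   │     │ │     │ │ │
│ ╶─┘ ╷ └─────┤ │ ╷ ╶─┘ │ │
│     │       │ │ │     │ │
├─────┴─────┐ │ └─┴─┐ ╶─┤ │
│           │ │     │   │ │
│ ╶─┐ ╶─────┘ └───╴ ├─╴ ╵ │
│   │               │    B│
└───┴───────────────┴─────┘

Finding the path and converting it to directions:
Path through cells: (0,0) → (0,1) → (0,2) → (0,3) → (1,3) → (1,4) → (0,4) → (0,5) → (0,6) → (1,6) → (1,7) → (2,7) → (3,7) → (4,7) → (4,6) → (4,5) → (3,5) → (3,4) → (3,3) → (4,3) → (4,4) → (5,4) → (6,4) → (7,4) → (8,4) → (8,3) → (8,2) → (8,1) → (9,1) → (9,0) → (10,0) → (10,1) → (10,2) → (9,2) → (9,3) → (10,3) → (10,4) → (10,5) → (10,6) → (11,6) → (12,6) → (12,7) → (12,8) → (12,9) → (11,9) → (11,8) → (11,7) → (10,7) → (9,7) → (8,7) → (8,8) → (7,8) → (6,8) → (6,7) → (5,7) → (5,8) → (4,8) → (4,9) → (5,9) → (6,9) → (7,9) → (7,10) → (7,11) → (6,11) → (6,10) → (5,10) → (4,10) → (3,10) → (3,11) → (2,11) → (1,11) → (1,12) → (2,12) → (3,12) → (4,12) → (5,12) → (6,12) → (7,12) → (8,12) → (8,11) → (9,11) → (10,11) → (10,10) → (11,10) → (11,11) → (12,11) → (12,12)
Directions: right, right, right, down, right, up, right, right, down, right, down, down, down, left, left, up, left, left, down, right, down, down, down, down, left, left, left, down, left, down, right, right, up, right, down, right, right, right, down, down, right, right, right, up, left, left, up, up, up, right, up, up, left, up, right, up, right, down, down, down, right, right, up, left, up, up, up, right, up, up, right, down, down, down, down, down, down, down, left, down, down, left, down, right, down, right

Solution:

┌───────┬─────┬─────┬─────┐
│A → → ↓│↱ → ↓│     │     │
│ ╶─┐ ╷ ╵ ┌─┐ └─┐ ╷ ╵ ┌─╴ │
│   │ │↳ ↑│ │↳ ↓│ │   │↱ ↓│
├───┘ ├───┘ └─┐ │ └───┤ ╷ │
│     │       │↓│     │↑│↓│
│ ┌───┘ ╶───┐ │ ├─╴ ┌─┘ │ │
│ │    ↓ ← ↰│ │↓│   │↱ ↑│↓│
│ ├───┐ ╶─┐ └─┘ ├───┤ ┌─┤ │
│ │   │↳ ↓│↑ ← ↲│↱ ↓│↑│ │↓│
│ ╵ ╷ └─┐ ├─────┘ ╷ │ │ ╵ │
│   │   │↓│    ↱ ↑│↓│↑│  ↓│
├───┴───┤ │ ┌─┐ ╶─┤ │ └─┐ │
│       │↓│ │ │↑ ↰│↓│↑ ↰│↓│
├─╴ ┌─╴ │ │ ╵ └─┐ │ └─╴ │ │
│   │   │↓│     │↑│↳ → ↑│↓│
│ ┌─┴───┘ ├─┐ ┌─┘ ├───┬─┘ │
│ │↓ ← ← ↲│ │ │↱ ↑│   │↓ ↲│
│ ╵ ┌───┬─┘ ╵ │ ┌─┴─╴ │ ┌─┤
│↓ ↲│↱ ↓│     │↑│     │↓│ │
│ ╶─┘ ╷ └─────┤ │ ╷ ╶─┘ │ │
│↳ → ↑│↳ → → ↓│↑│ │  ↓ ↲│ │
├─────┴─────┐ │ └─┴─┐ ╶─┤ │
│           │↓│↑ ← ↰│↳ ↓│ │
│ ╶─┐ ╶─────┘ └───╴ ├─╴ ╵ │
│   │        ↳ → → ↑│  ↳ B│
└───┴───────────────┴─────┘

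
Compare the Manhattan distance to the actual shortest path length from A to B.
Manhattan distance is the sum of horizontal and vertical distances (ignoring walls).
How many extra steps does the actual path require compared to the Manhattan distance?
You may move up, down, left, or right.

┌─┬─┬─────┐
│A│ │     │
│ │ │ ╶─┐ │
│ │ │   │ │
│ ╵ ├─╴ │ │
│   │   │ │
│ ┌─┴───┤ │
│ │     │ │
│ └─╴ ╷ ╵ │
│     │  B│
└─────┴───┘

Manhattan distance: |4 - 0| + |4 - 0| = 8
Actual path length: 10
Extra steps: 10 - 8 = 2

Solution:

┌─┬─┬─────┐
│A│ │     │
│ │ │ ╶─┐ │
│↓│ │   │ │
│ ╵ ├─╴ │ │
│↓  │   │ │
│ ┌─┴───┤ │
│↓│  ↱ ↓│ │
│ └─╴ ╷ ╵ │
│↳ → ↑│↳ B│
└─────┴───┘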